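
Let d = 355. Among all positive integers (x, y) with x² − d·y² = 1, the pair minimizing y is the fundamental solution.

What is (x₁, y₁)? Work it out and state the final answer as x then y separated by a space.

954809 50676

√355 = [18; 1,5,3,3,1,6,1,3,3,5,1,36, …], period ℓ=12 (even) → k=11
step 0: (18, 1)  from 18·(1,0) + (0,1)
step 1: (19, 1)  from 1·(18,1) + (1,0)
step 2: (113, 6)  from 5·(19,1) + (18,1)
…
step 4: (1187, 63)  from 3·(358,19) + (113,6)
step 5: (1545, 82)  from 1·(1187,63) + (358,19)
…
step 7: (12002, 637)  from 1·(10457,555) + (1545,82)
…
step 9: (151391, 8035)  from 3·(46463,2466) + (12002,637)
step 10: (803418, 42641)  from 5·(151391,8035) + (46463,2466)
step 11: (954809, 50676)  from 1·(803418,42641) + (151391,8035)
(x₁, y₁) = (954809, 50676);  954809² − 355·50676² = 1 ✓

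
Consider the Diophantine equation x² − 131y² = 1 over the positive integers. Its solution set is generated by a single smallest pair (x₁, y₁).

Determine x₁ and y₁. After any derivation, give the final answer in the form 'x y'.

10610 927

√131 → a₀=11, period (2,4,11,4,2,22); ℓ=6 even so k=5
i=0: a=11 ⇒ p=11, q=1
i=1: a=2 ⇒ p=23, q=2
i=2: a=4 ⇒ p=103, q=9
i=3: a=11 ⇒ p=1156, q=101
i=4: a=4 ⇒ p=4727, q=413
i=5: a=2 ⇒ p=10610, q=927
(x₁, y₁) = (10610, 927);  10610² − 131·927² = 1 ✓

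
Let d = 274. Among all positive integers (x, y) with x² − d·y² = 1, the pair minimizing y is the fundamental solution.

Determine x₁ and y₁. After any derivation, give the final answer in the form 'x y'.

[16; 1,1,4,4,1,1,32] for √274; ℓ=7 ⇒ convergent index 13
i=0: a=16 ⇒ p=16, q=1
i=1: a=1 ⇒ p=17, q=1
…
i=3: a=4 ⇒ p=149, q=9
i=4: a=4 ⇒ p=629, q=38
i=5: a=1 ⇒ p=778, q=47
…
i=7: a=32 ⇒ p=45802, q=2767
i=8: a=1 ⇒ p=47209, q=2852
i=9: a=1 ⇒ p=93011, q=5619
…
i=12: a=1 ⇒ p=2189276, q=132259
i=13: a=1 ⇒ p=3959299, q=239190
→ (3959299, 239190).  Check: 3959299²=15676048571401, 274·239190²=15676048571400, difference 1.

3959299 239190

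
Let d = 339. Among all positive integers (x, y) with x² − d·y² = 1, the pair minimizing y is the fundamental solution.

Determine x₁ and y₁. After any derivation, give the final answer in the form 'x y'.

√339 = [18; 2,2,2,1,17,1,2,2,2,36, …], period ℓ=10 (even) → k=9
step 0: (18, 1)  from 18·(1,0) + (0,1)
step 1: (37, 2)  from 2·(18,1) + (1,0)
step 2: (92, 5)  from 2·(37,2) + (18,1)
step 3: (221, 12)  from 2·(92,5) + (37,2)
step 4: (313, 17)  from 1·(221,12) + (92,5)
…
step 6: (5855, 318)  from 1·(5542,301) + (313,17)
step 7: (17252, 937)  from 2·(5855,318) + (5542,301)
step 8: (40359, 2192)  from 2·(17252,937) + (5855,318)
step 9: (97970, 5321)  from 2·(40359,2192) + (17252,937)
fundamental: x₁=97970, y₁=5321  (since 9598120900 − 339·28313041 = 1)

97970 5321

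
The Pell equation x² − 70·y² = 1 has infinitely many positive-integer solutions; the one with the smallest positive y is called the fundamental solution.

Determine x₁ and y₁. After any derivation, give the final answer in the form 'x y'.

251 30

[8; 2,1,2,1,2,16] for √70; ℓ=6 ⇒ convergent index 5
a_0=8:  p_0=8·1+0=8,  q_0=8·0+1=1
a_1=2:  p_1=2·8+1=17,  q_1=2·1+0=2
a_2=1:  p_2=1·17+8=25,  q_2=1·2+1=3
a_3=2:  p_3=2·25+17=67,  q_3=2·3+2=8
a_4=1:  p_4=1·67+25=92,  q_4=1·8+3=11
a_5=2:  p_5=2·92+67=251,  q_5=2·11+8=30
(x₁, y₁) = (251, 30);  251² − 70·30² = 1 ✓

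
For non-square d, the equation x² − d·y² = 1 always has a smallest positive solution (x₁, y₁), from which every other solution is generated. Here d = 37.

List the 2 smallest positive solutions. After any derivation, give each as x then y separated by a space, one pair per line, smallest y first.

73 12
10657 1752

[6; 12] for √37; ℓ=1 ⇒ convergent index 1
k=0  a_k=6  p_k/q_k = 6/1
k=1  a_k=12  p_k/q_k = 73/12
(x₁, y₁) = (73, 12);  73² − 37·12² = 1 ✓
n=2: (73,12)∘(73,12) = (73·73+37·12·12, 73·12+12·73) = (10657,1752)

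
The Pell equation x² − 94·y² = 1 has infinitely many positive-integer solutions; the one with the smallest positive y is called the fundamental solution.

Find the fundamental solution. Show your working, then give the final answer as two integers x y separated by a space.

√94 = [9; 1,2,3,1,1,…,2,1,18, …], period ℓ=16 (even) → k=15
k=0  a_k=9  p_k/q_k = 9/1
…
k=5  a_k=1  p_k/q_k = 223/23
k=6  a_k=5  p_k/q_k = 1241/128
…
k=10  a_k=5  p_k/q_k = 85038/8771
…
k=14  a_k=2  p_k/q_k = 1490361/153719
k=15  a_k=1  p_k/q_k = 2143295/221064
(x₁, y₁) = (2143295, 221064);  2143295² − 94·221064² = 1 ✓

2143295 221064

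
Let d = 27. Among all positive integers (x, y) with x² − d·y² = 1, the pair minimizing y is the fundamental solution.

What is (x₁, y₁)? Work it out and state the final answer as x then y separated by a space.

26 5

[5; 5,10] for √27; ℓ=2 ⇒ convergent index 1
i=0: a=5 ⇒ p=5, q=1
i=1: a=5 ⇒ p=26, q=5
(x₁, y₁) = (26, 5);  26² − 27·5² = 1 ✓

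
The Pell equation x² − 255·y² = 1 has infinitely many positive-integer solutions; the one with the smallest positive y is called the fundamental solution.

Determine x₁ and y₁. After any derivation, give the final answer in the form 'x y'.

√255 = [15; 1,30, …], period ℓ=2 (even) → k=1
i=0: a=15 ⇒ p=15, q=1
i=1: a=1 ⇒ p=16, q=1
(x₁, y₁) = (16, 1);  16² − 255·1² = 1 ✓

16 1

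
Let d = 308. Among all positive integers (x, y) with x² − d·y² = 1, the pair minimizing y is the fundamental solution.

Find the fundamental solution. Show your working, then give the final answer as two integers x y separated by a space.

[17; 1,1,4,1,1,34] for √308; ℓ=6 ⇒ convergent index 5
i=0: a=17 ⇒ p=17, q=1
i=1: a=1 ⇒ p=18, q=1
…
i=3: a=4 ⇒ p=158, q=9
i=4: a=1 ⇒ p=193, q=11
i=5: a=1 ⇒ p=351, q=20
→ (351, 20).  Check: 351²=123201, 308·20²=123200, difference 1.

351 20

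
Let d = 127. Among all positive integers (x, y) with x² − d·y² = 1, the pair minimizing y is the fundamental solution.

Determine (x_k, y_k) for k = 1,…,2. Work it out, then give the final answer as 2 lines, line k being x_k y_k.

[11; 3,1,2,2,7,11,7,2,2,1,3,22] for √127; ℓ=12 ⇒ convergent index 11
i=0: a=11 ⇒ p=11, q=1
i=1: a=3 ⇒ p=34, q=3
i=2: a=1 ⇒ p=45, q=4
…
i=4: a=2 ⇒ p=293, q=26
i=5: a=7 ⇒ p=2175, q=193
i=6: a=11 ⇒ p=24218, q=2149
i=7: a=7 ⇒ p=171701, q=15236
i=8: a=2 ⇒ p=367620, q=32621
i=9: a=2 ⇒ p=906941, q=80478
i=10: a=1 ⇒ p=1274561, q=113099
i=11: a=3 ⇒ p=4730624, q=419775
→ (4730624, 419775).  Check: 4730624²=22378803429376, 127·419775²=22378803429375, difference 1.
n=2: (4730624,419775)∘(4730624,419775) = (4730624·4730624+127·419775·419775, 4730624·419775+419775·4730624) = (44757606858751,3971595379200)

4730624 419775
44757606858751 3971595379200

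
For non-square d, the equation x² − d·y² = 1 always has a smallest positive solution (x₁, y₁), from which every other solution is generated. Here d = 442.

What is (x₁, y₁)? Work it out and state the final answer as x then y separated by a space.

[21; 42] for √442; ℓ=1 ⇒ convergent index 1
step 0: (21, 1)  from 21·(1,0) + (0,1)
step 1: (883, 42)  from 42·(21,1) + (1,0)
(x₁, y₁) = (883, 42);  883² − 442·42² = 1 ✓

883 42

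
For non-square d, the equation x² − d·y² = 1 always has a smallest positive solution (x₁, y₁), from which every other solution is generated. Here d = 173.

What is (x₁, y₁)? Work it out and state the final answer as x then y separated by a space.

2499849 190060

d=173: √d = [13; 6,1,1,6,26] (ℓ=5, odd), read p_9/q_9
k=0  a_k=13  p_k/q_k = 13/1
k=1  a_k=6  p_k/q_k = 79/6
k=2  a_k=1  p_k/q_k = 92/7
…
k=5  a_k=26  p_k/q_k = 29239/2223
k=6  a_k=6  p_k/q_k = 176552/13423
k=7  a_k=1  p_k/q_k = 205791/15646
k=8  a_k=1  p_k/q_k = 382343/29069
k=9  a_k=6  p_k/q_k = 2499849/190060
(x₁, y₁) = (2499849, 190060);  2499849² − 173·190060² = 1 ✓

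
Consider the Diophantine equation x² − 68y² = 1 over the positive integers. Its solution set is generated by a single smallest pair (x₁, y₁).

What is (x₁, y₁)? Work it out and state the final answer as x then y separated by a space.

√68 → a₀=8, period (4,16); ℓ=2 even so k=1
k=0  a_k=8  p_k/q_k = 8/1
k=1  a_k=4  p_k/q_k = 33/4
fundamental: x₁=33, y₁=4  (since 1089 − 68·16 = 1)

33 4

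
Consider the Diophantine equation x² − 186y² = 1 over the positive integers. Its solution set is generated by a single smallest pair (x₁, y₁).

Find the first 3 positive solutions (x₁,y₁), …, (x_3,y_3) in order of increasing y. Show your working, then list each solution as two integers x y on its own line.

7501 550
112530001 8251100
1688175067501 123783001650

d=186: √d = [13; 1,1,1,3,4,3,1,1,1,26] (ℓ=10, even), read p_9/q_9
i=0: a=13 ⇒ p=13, q=1
…
i=4: a=3 ⇒ p=150, q=11
i=5: a=4 ⇒ p=641, q=47
i=6: a=3 ⇒ p=2073, q=152
…
i=8: a=1 ⇒ p=4787, q=351
i=9: a=1 ⇒ p=7501, q=550
(x₁, y₁) = (7501, 550);  7501² − 186·550² = 1 ✓
k=2:  x_2 = 7501·7501+186·550·550 = 112530001,  y_2 = 7501·550+550·7501 = 8251100
k=3:  x_3 = 7501·112530001+186·550·8251100 = 1688175067501,  y_3 = 7501·8251100+550·112530001 = 123783001650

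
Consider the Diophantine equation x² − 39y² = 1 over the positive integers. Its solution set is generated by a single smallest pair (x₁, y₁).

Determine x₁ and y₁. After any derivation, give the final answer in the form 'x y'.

25 4

√39 → a₀=6, period (4,12); ℓ=2 even so k=1
a_0=6:  p_0=6·1+0=6,  q_0=6·0+1=1
a_1=4:  p_1=4·6+1=25,  q_1=4·1+0=4
fundamental: x₁=25, y₁=4  (since 625 − 39·16 = 1)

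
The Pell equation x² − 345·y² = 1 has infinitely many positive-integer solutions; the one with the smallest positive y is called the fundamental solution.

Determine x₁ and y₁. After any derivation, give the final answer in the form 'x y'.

√345 = [18; 1,1,2,1,6,1,2,1,1,36, …], period ℓ=10 (even) → k=9
step 0: (18, 1)  from 18·(1,0) + (0,1)
step 1: (19, 1)  from 1·(18,1) + (1,0)
step 2: (37, 2)  from 1·(19,1) + (18,1)
step 3: (93, 5)  from 2·(37,2) + (19,1)
step 4: (130, 7)  from 1·(93,5) + (37,2)
…
step 7: (2879, 155)  from 2·(1003,54) + (873,47)
step 8: (3882, 209)  from 1·(2879,155) + (1003,54)
step 9: (6761, 364)  from 1·(3882,209) + (2879,155)
fundamental: x₁=6761, y₁=364  (since 45711121 − 345·132496 = 1)

6761 364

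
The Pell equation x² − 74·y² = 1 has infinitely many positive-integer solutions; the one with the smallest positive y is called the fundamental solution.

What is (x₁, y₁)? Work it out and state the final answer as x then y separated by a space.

3699 430

√74 = [8; 1,1,1,1,16, …], period ℓ=5 (odd) → k=9
step 0: (8, 1)  from 8·(1,0) + (0,1)
…
step 8: (2228, 259)  from 1·(1471,171) + (757,88)
step 9: (3699, 430)  from 1·(2228,259) + (1471,171)
(x₁, y₁) = (3699, 430);  3699² − 74·430² = 1 ✓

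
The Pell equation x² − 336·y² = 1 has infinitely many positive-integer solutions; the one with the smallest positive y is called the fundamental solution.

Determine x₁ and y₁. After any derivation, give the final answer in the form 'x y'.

d=336: √d = [18; 3,36] (ℓ=2, even), read p_1/q_1
i=0: a=18 ⇒ p=18, q=1
i=1: a=3 ⇒ p=55, q=3
→ (55, 3).  Check: 55²=3025, 336·3²=3024, difference 1.

55 3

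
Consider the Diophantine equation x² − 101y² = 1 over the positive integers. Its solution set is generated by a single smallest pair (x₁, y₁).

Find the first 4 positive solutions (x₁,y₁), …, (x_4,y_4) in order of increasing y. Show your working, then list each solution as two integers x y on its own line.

201 20
80801 8040
32481801 3232060
13057603201 1299280080

[10; 20] for √101; ℓ=1 ⇒ convergent index 1
k=0  a_k=10  p_k/q_k = 10/1
k=1  a_k=20  p_k/q_k = 201/20
(x₁, y₁) = (201, 20);  201² − 101·20² = 1 ✓
(x_2, y_2) = (201·201 + 101·20·20, 201·20 + 20·201) = (80801, 8040)
(x_3, y_3) = (201·80801 + 101·20·8040, 201·8040 + 20·80801) = (32481801, 3232060)
(x_4, y_4) = (201·32481801 + 101·20·3232060, 201·3232060 + 20·32481801) = (13057603201, 1299280080)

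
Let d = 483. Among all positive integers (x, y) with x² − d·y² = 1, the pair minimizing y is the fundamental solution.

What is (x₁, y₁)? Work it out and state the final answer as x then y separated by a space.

√483 = [21; 1,42, …], period ℓ=2 (even) → k=1
k=0  a_k=21  p_k/q_k = 21/1
k=1  a_k=1  p_k/q_k = 22/1
→ (22, 1).  Check: 22²=484, 483·1²=483, difference 1.

22 1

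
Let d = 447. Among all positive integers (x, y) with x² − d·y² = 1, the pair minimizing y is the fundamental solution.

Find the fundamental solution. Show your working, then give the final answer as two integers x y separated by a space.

148 7

d=447: √d = [21; 7,42] (ℓ=2, even), read p_1/q_1
k=0  a_k=21  p_k/q_k = 21/1
k=1  a_k=7  p_k/q_k = 148/7
fundamental: x₁=148, y₁=7  (since 21904 − 447·49 = 1)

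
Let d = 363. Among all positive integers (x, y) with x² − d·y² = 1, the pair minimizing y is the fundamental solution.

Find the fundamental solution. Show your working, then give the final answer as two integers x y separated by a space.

√363 → a₀=19, period (19,38); ℓ=2 even so k=1
i=0: a=19 ⇒ p=19, q=1
i=1: a=19 ⇒ p=362, q=19
→ (362, 19).  Check: 362²=131044, 363·19²=131043, difference 1.

362 19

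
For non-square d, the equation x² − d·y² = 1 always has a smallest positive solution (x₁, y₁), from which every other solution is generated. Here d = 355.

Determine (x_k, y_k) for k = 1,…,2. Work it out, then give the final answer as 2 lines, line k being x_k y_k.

d=355: √d = [18; 1,5,3,3,1,6,1,3,3,5,1,36] (ℓ=12, even), read p_11/q_11
i=0: a=18 ⇒ p=18, q=1
i=1: a=1 ⇒ p=19, q=1
i=2: a=5 ⇒ p=113, q=6
…
i=4: a=3 ⇒ p=1187, q=63
i=5: a=1 ⇒ p=1545, q=82
i=6: a=6 ⇒ p=10457, q=555
i=7: a=1 ⇒ p=12002, q=637
i=8: a=3 ⇒ p=46463, q=2466
i=9: a=3 ⇒ p=151391, q=8035
i=10: a=5 ⇒ p=803418, q=42641
i=11: a=1 ⇒ p=954809, q=50676
(x₁, y₁) = (954809, 50676);  954809² − 355·50676² = 1 ✓
(954809+50676√355)^2 = 1823320452961 + 96771801768√355

954809 50676
1823320452961 96771801768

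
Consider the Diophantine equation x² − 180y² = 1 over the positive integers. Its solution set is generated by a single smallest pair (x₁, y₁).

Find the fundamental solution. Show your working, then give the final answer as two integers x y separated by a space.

√180 → a₀=13, period (2,2,2,26); ℓ=4 even so k=3
a_0=13:  p_0=13·1+0=13,  q_0=13·0+1=1
a_1=2:  p_1=2·13+1=27,  q_1=2·1+0=2
a_2=2:  p_2=2·27+13=67,  q_2=2·2+1=5
a_3=2:  p_3=2·67+27=161,  q_3=2·5+2=12
(x₁, y₁) = (161, 12);  161² − 180·12² = 1 ✓

161 12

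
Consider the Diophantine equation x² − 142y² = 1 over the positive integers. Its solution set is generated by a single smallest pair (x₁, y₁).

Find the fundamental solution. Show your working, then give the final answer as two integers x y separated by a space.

[11; 1,10,1,22] for √142; ℓ=4 ⇒ convergent index 3
step 0: (11, 1)  from 11·(1,0) + (0,1)
…
step 2: (131, 11)  from 10·(12,1) + (11,1)
step 3: (143, 12)  from 1·(131,11) + (12,1)
fundamental: x₁=143, y₁=12  (since 20449 − 142·144 = 1)

143 12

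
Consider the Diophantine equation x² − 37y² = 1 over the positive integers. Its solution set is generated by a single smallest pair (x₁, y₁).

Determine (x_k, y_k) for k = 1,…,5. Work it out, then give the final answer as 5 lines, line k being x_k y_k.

73 12
10657 1752
1555849 255780
227143297 37342128
33161365513 5451694908

√37 → a₀=6, period (12); ℓ=1 odd so k=1
step 0: (6, 1)  from 6·(1,0) + (0,1)
step 1: (73, 12)  from 12·(6,1) + (1,0)
fundamental: x₁=73, y₁=12  (since 5329 − 37·144 = 1)
n=2: (73,12)∘(73,12) = (73·73+37·12·12, 73·12+12·73) = (10657,1752)
n=3: (10657,1752)∘(73,12) = (73·10657+37·12·1752, 73·1752+12·10657) = (1555849,255780)
n=4: (1555849,255780)∘(73,12) = (73·1555849+37·12·255780, 73·255780+12·1555849) = (227143297,37342128)
n=5: (227143297,37342128)∘(73,12) = (73·227143297+37·12·37342128, 73·37342128+12·227143297) = (33161365513,5451694908)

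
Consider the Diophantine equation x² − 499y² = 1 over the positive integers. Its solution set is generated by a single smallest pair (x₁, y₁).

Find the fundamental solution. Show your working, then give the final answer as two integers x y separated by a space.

√499 = [22; 2,1,21,1,2,44, …], period ℓ=6 (even) → k=5
step 0: (22, 1)  from 22·(1,0) + (0,1)
step 1: (45, 2)  from 2·(22,1) + (1,0)
…
step 3: (1452, 65)  from 21·(67,3) + (45,2)
step 4: (1519, 68)  from 1·(1452,65) + (67,3)
step 5: (4490, 201)  from 2·(1519,68) + (1452,65)
fundamental: x₁=4490, y₁=201  (since 20160100 − 499·40401 = 1)

4490 201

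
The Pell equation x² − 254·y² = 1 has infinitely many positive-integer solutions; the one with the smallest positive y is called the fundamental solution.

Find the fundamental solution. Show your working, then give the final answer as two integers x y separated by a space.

√254 = [15; 1,14,1,30, …], period ℓ=4 (even) → k=3
k=0  a_k=15  p_k/q_k = 15/1
k=1  a_k=1  p_k/q_k = 16/1
k=2  a_k=14  p_k/q_k = 239/15
k=3  a_k=1  p_k/q_k = 255/16
(x₁, y₁) = (255, 16);  255² − 254·16² = 1 ✓

255 16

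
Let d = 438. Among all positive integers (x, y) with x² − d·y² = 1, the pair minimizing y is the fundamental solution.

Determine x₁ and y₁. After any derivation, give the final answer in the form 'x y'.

293 14

d=438: √d = [20; 1,12,1,40] (ℓ=4, even), read p_3/q_3
a_0=20:  p_0=20·1+0=20,  q_0=20·0+1=1
…
a_2=12:  p_2=12·21+20=272,  q_2=12·1+1=13
a_3=1:  p_3=1·272+21=293,  q_3=1·13+1=14
→ (293, 14).  Check: 293²=85849, 438·14²=85848, difference 1.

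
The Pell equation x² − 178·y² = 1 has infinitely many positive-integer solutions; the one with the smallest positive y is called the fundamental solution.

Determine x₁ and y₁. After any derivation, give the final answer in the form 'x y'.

1601 120

√178 → a₀=13, period (2,1,12,1,2,26); ℓ=6 even so k=5
a_0=13:  p_0=13·1+0=13,  q_0=13·0+1=1
a_1=2:  p_1=2·13+1=27,  q_1=2·1+0=2
a_2=1:  p_2=1·27+13=40,  q_2=1·2+1=3
…
a_4=1:  p_4=1·507+40=547,  q_4=1·38+3=41
a_5=2:  p_5=2·547+507=1601,  q_5=2·41+38=120
→ (1601, 120).  Check: 1601²=2563201, 178·120²=2563200, difference 1.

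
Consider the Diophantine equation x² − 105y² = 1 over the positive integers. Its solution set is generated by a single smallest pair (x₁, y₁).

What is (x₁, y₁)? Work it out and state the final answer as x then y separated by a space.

√105 = [10; 4,20, …], period ℓ=2 (even) → k=1
i=0: a=10 ⇒ p=10, q=1
i=1: a=4 ⇒ p=41, q=4
(x₁, y₁) = (41, 4);  41² − 105·4² = 1 ✓

41 4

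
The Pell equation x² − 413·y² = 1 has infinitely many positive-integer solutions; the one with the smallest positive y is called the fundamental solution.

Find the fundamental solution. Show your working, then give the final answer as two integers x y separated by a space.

[20; 3,9,1,4,1,9,3,40] for √413; ℓ=8 ⇒ convergent index 7
k=0  a_k=20  p_k/q_k = 20/1
k=1  a_k=3  p_k/q_k = 61/3
k=2  a_k=9  p_k/q_k = 569/28
k=3  a_k=1  p_k/q_k = 630/31
k=4  a_k=4  p_k/q_k = 3089/152
k=5  a_k=1  p_k/q_k = 3719/183
k=6  a_k=9  p_k/q_k = 36560/1799
k=7  a_k=3  p_k/q_k = 113399/5580
(x₁, y₁) = (113399, 5580);  113399² − 413·5580² = 1 ✓

113399 5580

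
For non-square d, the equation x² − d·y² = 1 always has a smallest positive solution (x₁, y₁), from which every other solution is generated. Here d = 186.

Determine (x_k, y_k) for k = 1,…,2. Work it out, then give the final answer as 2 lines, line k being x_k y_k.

7501 550
112530001 8251100

√186 → a₀=13, period (1,1,1,3,4,3,1,1,1,26); ℓ=10 even so k=9
i=0: a=13 ⇒ p=13, q=1
…
i=3: a=1 ⇒ p=41, q=3
…
i=6: a=3 ⇒ p=2073, q=152
i=7: a=1 ⇒ p=2714, q=199
i=8: a=1 ⇒ p=4787, q=351
i=9: a=1 ⇒ p=7501, q=550
fundamental: x₁=7501, y₁=550  (since 56265001 − 186·302500 = 1)
k=2:  x_2 = 7501·7501+186·550·550 = 112530001,  y_2 = 7501·550+550·7501 = 8251100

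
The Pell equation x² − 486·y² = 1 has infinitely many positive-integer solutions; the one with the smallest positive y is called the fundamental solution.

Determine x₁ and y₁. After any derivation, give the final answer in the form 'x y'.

√486 → a₀=22, period (22,44); ℓ=2 even so k=1
i=0: a=22 ⇒ p=22, q=1
i=1: a=22 ⇒ p=485, q=22
(x₁, y₁) = (485, 22);  485² − 486·22² = 1 ✓

485 22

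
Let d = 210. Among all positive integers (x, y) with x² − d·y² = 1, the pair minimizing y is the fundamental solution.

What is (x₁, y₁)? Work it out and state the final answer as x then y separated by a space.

[14; 2,28] for √210; ℓ=2 ⇒ convergent index 1
step 0: (14, 1)  from 14·(1,0) + (0,1)
step 1: (29, 2)  from 2·(14,1) + (1,0)
→ (29, 2).  Check: 29²=841, 210·2²=840, difference 1.

29 2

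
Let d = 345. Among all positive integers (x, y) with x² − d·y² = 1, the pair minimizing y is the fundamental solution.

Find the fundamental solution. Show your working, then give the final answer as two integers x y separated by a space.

√345 = [18; 1,1,2,1,6,1,2,1,1,36, …], period ℓ=10 (even) → k=9
step 0: (18, 1)  from 18·(1,0) + (0,1)
…
step 2: (37, 2)  from 1·(19,1) + (18,1)
…
step 8: (3882, 209)  from 1·(2879,155) + (1003,54)
step 9: (6761, 364)  from 1·(3882,209) + (2879,155)
→ (6761, 364).  Check: 6761²=45711121, 345·364²=45711120, difference 1.

6761 364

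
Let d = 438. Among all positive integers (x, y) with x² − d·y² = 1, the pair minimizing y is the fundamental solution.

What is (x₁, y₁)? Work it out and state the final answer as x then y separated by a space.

d=438: √d = [20; 1,12,1,40] (ℓ=4, even), read p_3/q_3
i=0: a=20 ⇒ p=20, q=1
i=1: a=1 ⇒ p=21, q=1
i=2: a=12 ⇒ p=272, q=13
i=3: a=1 ⇒ p=293, q=14
fundamental: x₁=293, y₁=14  (since 85849 − 438·196 = 1)

293 14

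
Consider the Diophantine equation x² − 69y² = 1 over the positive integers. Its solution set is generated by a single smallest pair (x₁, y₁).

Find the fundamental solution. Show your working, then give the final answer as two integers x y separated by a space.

7775 936

[8; 3,3,1,4,1,3,3,16] for √69; ℓ=8 ⇒ convergent index 7
a_0=8:  p_0=8·1+0=8,  q_0=8·0+1=1
a_1=3:  p_1=3·8+1=25,  q_1=3·1+0=3
a_2=3:  p_2=3·25+8=83,  q_2=3·3+1=10
a_3=1:  p_3=1·83+25=108,  q_3=1·10+3=13
a_4=4:  p_4=4·108+83=515,  q_4=4·13+10=62
a_5=1:  p_5=1·515+108=623,  q_5=1·62+13=75
a_6=3:  p_6=3·623+515=2384,  q_6=3·75+62=287
a_7=3:  p_7=3·2384+623=7775,  q_7=3·287+75=936
fundamental: x₁=7775, y₁=936  (since 60450625 − 69·876096 = 1)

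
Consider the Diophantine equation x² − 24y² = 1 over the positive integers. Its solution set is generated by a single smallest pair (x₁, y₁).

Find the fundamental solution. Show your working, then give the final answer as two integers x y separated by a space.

5 1

√24 → a₀=4, period (1,8); ℓ=2 even so k=1
k=0  a_k=4  p_k/q_k = 4/1
k=1  a_k=1  p_k/q_k = 5/1
fundamental: x₁=5, y₁=1  (since 25 − 24·1 = 1)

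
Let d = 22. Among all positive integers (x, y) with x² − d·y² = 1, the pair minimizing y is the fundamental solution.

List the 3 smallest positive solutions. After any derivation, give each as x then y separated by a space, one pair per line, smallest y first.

[4; 1,2,4,2,1,8] for √22; ℓ=6 ⇒ convergent index 5
k=0  a_k=4  p_k/q_k = 4/1
…
k=3  a_k=4  p_k/q_k = 61/13
k=4  a_k=2  p_k/q_k = 136/29
k=5  a_k=1  p_k/q_k = 197/42
(x₁, y₁) = (197, 42);  197² − 22·42² = 1 ✓
(x_2, y_2) = (197·197 + 22·42·42, 197·42 + 42·197) = (77617, 16548)
(x_3, y_3) = (197·77617 + 22·42·16548, 197·16548 + 42·77617) = (30580901, 6519870)

197 42
77617 16548
30580901 6519870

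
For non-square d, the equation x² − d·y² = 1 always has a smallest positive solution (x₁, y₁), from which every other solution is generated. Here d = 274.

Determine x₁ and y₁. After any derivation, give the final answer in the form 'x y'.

√274 → a₀=16, period (1,1,4,4,1,1,32); ℓ=7 odd so k=13
step 0: (16, 1)  from 16·(1,0) + (0,1)
…
step 2: (33, 2)  from 1·(17,1) + (16,1)
…
step 5: (778, 47)  from 1·(629,38) + (149,9)
step 6: (1407, 85)  from 1·(778,47) + (629,38)
step 7: (45802, 2767)  from 32·(1407,85) + (778,47)
step 8: (47209, 2852)  from 1·(45802,2767) + (1407,85)
…
step 10: (419253, 25328)  from 4·(93011,5619) + (47209,2852)
…
step 12: (2189276, 132259)  from 1·(1770023,106931) + (419253,25328)
step 13: (3959299, 239190)  from 1·(2189276,132259) + (1770023,106931)
fundamental: x₁=3959299, y₁=239190  (since 15676048571401 − 274·57211856100 = 1)

3959299 239190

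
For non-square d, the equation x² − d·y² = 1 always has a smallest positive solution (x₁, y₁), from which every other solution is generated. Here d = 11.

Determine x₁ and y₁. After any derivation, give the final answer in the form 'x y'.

10 3

√11 → a₀=3, period (3,6); ℓ=2 even so k=1
k=0  a_k=3  p_k/q_k = 3/1
k=1  a_k=3  p_k/q_k = 10/3
→ (10, 3).  Check: 10²=100, 11·3²=99, difference 1.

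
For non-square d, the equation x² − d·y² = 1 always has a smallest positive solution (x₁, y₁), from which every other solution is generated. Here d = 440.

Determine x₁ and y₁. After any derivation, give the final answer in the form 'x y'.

[20; 1,40] for √440; ℓ=2 ⇒ convergent index 1
k=0  a_k=20  p_k/q_k = 20/1
k=1  a_k=1  p_k/q_k = 21/1
(x₁, y₁) = (21, 1);  21² − 440·1² = 1 ✓

21 1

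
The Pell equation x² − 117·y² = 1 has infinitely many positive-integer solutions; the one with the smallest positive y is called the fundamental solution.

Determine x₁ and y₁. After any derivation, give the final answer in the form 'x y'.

649 60

d=117: √d = [10; 1,4,2,4,1,20] (ℓ=6, even), read p_5/q_5
k=0  a_k=10  p_k/q_k = 10/1
k=1  a_k=1  p_k/q_k = 11/1
…
k=3  a_k=2  p_k/q_k = 119/11
k=4  a_k=4  p_k/q_k = 530/49
k=5  a_k=1  p_k/q_k = 649/60
fundamental: x₁=649, y₁=60  (since 421201 − 117·3600 = 1)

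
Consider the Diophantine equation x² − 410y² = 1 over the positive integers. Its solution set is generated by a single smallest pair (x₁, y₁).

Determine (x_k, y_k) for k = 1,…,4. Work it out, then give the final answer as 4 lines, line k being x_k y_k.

81 4
13121 648
2125521 104972
344321281 17004816

√410 → a₀=20, period (4,40); ℓ=2 even so k=1
k=0  a_k=20  p_k/q_k = 20/1
k=1  a_k=4  p_k/q_k = 81/4
→ (81, 4).  Check: 81²=6561, 410·4²=6560, difference 1.
n=2: (81,4)∘(81,4) = (81·81+410·4·4, 81·4+4·81) = (13121,648)
n=3: (13121,648)∘(81,4) = (81·13121+410·4·648, 81·648+4·13121) = (2125521,104972)
n=4: (2125521,104972)∘(81,4) = (81·2125521+410·4·104972, 81·104972+4·2125521) = (344321281,17004816)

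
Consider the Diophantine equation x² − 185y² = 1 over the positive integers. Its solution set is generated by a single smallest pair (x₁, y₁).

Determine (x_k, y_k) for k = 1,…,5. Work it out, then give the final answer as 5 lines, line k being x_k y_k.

[13; 1,1,1,1,26] for √185; ℓ=5 ⇒ convergent index 9
a_0=13:  p_0=13·1+0=13,  q_0=13·0+1=1
…
a_2=1:  p_2=1·14+13=27,  q_2=1·1+1=2
a_3=1:  p_3=1·27+14=41,  q_3=1·2+1=3
…
a_5=26:  p_5=26·68+41=1809,  q_5=26·5+3=133
a_6=1:  p_6=1·1809+68=1877,  q_6=1·133+5=138
…
a_8=1:  p_8=1·3686+1877=5563,  q_8=1·271+138=409
a_9=1:  p_9=1·5563+3686=9249,  q_9=1·409+271=680
(x₁, y₁) = (9249, 680);  9249² − 185·680² = 1 ✓
(9249+680√185)^2 = 171088001 + 12578640√185
(9249+680√185)^3 = 3164785833249 + 232679682040√185
(9249+680√185)^4 = 58542208172352001 + 4304108745797280√185
(9249+680√185)^5 = 1082913763607381481249 + 79617403347078403400√185

9249 680
171088001 12578640
3164785833249 232679682040
58542208172352001 4304108745797280
1082913763607381481249 79617403347078403400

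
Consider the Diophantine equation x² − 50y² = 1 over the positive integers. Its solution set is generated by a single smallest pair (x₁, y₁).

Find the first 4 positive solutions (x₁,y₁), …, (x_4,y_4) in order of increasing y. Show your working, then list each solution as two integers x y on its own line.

99 14
19601 2772
3880899 548842
768398401 108667944

√50 → a₀=7, period (14); ℓ=1 odd so k=1
a_0=7:  p_0=7·1+0=7,  q_0=7·0+1=1
a_1=14:  p_1=14·7+1=99,  q_1=14·1+0=14
→ (99, 14).  Check: 99²=9801, 50·14²=9800, difference 1.
k=2:  x_2 = 99·99+50·14·14 = 19601,  y_2 = 99·14+14·99 = 2772
k=3:  x_3 = 99·19601+50·14·2772 = 3880899,  y_3 = 99·2772+14·19601 = 548842
k=4:  x_4 = 99·3880899+50·14·548842 = 768398401,  y_4 = 99·548842+14·3880899 = 108667944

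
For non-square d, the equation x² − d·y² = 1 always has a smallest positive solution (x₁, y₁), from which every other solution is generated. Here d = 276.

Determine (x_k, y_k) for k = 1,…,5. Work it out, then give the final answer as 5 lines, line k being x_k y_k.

√276 = [16; 1,1,1,1,2,2,2,1,1,1,1,32, …], period ℓ=12 (even) → k=11
k=0  a_k=16  p_k/q_k = 16/1
…
k=3  a_k=1  p_k/q_k = 50/3
k=4  a_k=1  p_k/q_k = 83/5
…
k=6  a_k=2  p_k/q_k = 515/31
k=7  a_k=2  p_k/q_k = 1246/75
k=8  a_k=1  p_k/q_k = 1761/106
k=9  a_k=1  p_k/q_k = 3007/181
k=10  a_k=1  p_k/q_k = 4768/287
k=11  a_k=1  p_k/q_k = 7775/468
(x₁, y₁) = (7775, 468);  7775² − 276·468² = 1 ✓
(7775+468√276)^2 = 120901249 + 7277400√276
(7775+468√276)^3 = 1880014414175 + 113163569532√276
(7775+468√276)^4 = 29234224019520001 + 1759693498945200√276
(7775+468√276)^5 = 454592181623521601375 + 27363233795434290468√276

7775 468
120901249 7277400
1880014414175 113163569532
29234224019520001 1759693498945200
454592181623521601375 27363233795434290468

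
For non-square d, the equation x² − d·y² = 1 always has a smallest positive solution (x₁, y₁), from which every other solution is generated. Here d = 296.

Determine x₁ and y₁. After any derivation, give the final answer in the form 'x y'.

3699 215

√296 → a₀=17, period (4,1,7,1,4,34); ℓ=6 even so k=5
step 0: (17, 1)  from 17·(1,0) + (0,1)
step 1: (69, 4)  from 4·(17,1) + (1,0)
step 2: (86, 5)  from 1·(69,4) + (17,1)
step 3: (671, 39)  from 7·(86,5) + (69,4)
step 4: (757, 44)  from 1·(671,39) + (86,5)
step 5: (3699, 215)  from 4·(757,44) + (671,39)
(x₁, y₁) = (3699, 215);  3699² − 296·215² = 1 ✓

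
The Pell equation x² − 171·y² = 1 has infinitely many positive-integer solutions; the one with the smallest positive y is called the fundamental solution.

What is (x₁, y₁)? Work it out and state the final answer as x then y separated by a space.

√171 = [13; 13,26, …], period ℓ=2 (even) → k=1
k=0  a_k=13  p_k/q_k = 13/1
k=1  a_k=13  p_k/q_k = 170/13
(x₁, y₁) = (170, 13);  170² − 171·13² = 1 ✓

170 13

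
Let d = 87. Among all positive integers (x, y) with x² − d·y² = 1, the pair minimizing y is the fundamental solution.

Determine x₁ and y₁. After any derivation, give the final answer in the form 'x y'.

28 3

d=87: √d = [9; 3,18] (ℓ=2, even), read p_1/q_1
step 0: (9, 1)  from 9·(1,0) + (0,1)
step 1: (28, 3)  from 3·(9,1) + (1,0)
(x₁, y₁) = (28, 3);  28² − 87·3² = 1 ✓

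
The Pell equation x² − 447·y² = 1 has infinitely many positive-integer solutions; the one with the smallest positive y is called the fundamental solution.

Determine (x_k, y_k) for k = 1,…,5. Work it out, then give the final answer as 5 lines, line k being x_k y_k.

d=447: √d = [21; 7,42] (ℓ=2, even), read p_1/q_1
a_0=21:  p_0=21·1+0=21,  q_0=21·0+1=1
a_1=7:  p_1=7·21+1=148,  q_1=7·1+0=7
(x₁, y₁) = (148, 7);  148² − 447·7² = 1 ✓
(148+7√447)^2 = 43807 + 2072√447
(148+7√447)^3 = 12966724 + 613305√447
(148+7√447)^4 = 3838106497 + 181536208√447
(148+7√447)^5 = 1136066556388 + 53734104263√447

148 7
43807 2072
12966724 613305
3838106497 181536208
1136066556388 53734104263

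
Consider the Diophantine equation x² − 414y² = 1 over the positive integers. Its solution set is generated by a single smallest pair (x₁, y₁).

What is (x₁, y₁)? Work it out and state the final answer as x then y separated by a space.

24335 1196

√414 → a₀=20, period (2,1,7,2,7,1,2,40); ℓ=8 even so k=7
k=0  a_k=20  p_k/q_k = 20/1
k=1  a_k=2  p_k/q_k = 41/2
…
k=5  a_k=7  p_k/q_k = 7447/366
k=6  a_k=1  p_k/q_k = 8444/415
k=7  a_k=2  p_k/q_k = 24335/1196
→ (24335, 1196).  Check: 24335²=592192225, 414·1196²=592192224, difference 1.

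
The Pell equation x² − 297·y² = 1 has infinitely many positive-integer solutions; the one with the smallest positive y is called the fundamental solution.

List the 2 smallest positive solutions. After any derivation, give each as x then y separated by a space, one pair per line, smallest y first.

√297 = [17; 4,3,1,1,2,1,1,3,4,34, …], period ℓ=10 (even) → k=9
step 0: (17, 1)  from 17·(1,0) + (0,1)
…
step 3: (293, 17)  from 1·(224,13) + (69,4)
step 4: (517, 30)  from 1·(293,17) + (224,13)
…
step 6: (1844, 107)  from 1·(1327,77) + (517,30)
…
step 8: (11357, 659)  from 3·(3171,184) + (1844,107)
step 9: (48599, 2820)  from 4·(11357,659) + (3171,184)
fundamental: x₁=48599, y₁=2820  (since 2361862801 − 297·7952400 = 1)
k=2:  x_2 = 48599·48599+297·2820·2820 = 4723725601,  y_2 = 48599·2820+2820·48599 = 274098360

48599 2820
4723725601 274098360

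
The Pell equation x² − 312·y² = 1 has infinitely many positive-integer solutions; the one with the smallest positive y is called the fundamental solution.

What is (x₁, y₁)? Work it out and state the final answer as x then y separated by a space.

[17; 1,1,1,34] for √312; ℓ=4 ⇒ convergent index 3
a_0=17:  p_0=17·1+0=17,  q_0=17·0+1=1
a_1=1:  p_1=1·17+1=18,  q_1=1·1+0=1
a_2=1:  p_2=1·18+17=35,  q_2=1·1+1=2
a_3=1:  p_3=1·35+18=53,  q_3=1·2+1=3
→ (53, 3).  Check: 53²=2809, 312·3²=2808, difference 1.

53 3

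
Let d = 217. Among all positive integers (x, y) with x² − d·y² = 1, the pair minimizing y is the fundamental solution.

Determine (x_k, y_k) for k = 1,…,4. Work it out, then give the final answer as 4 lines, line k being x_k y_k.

√217 → a₀=14, period (1,2,1,2,1,…,2,1,28); ℓ=16 even so k=15
a_0=14:  p_0=14·1+0=14,  q_0=14·0+1=1
a_1=1:  p_1=1·14+1=15,  q_1=1·1+0=1
…
a_4=2:  p_4=2·59+44=162,  q_4=2·4+3=11
a_5=1:  p_5=1·162+59=221,  q_5=1·11+4=15
a_6=1:  p_6=1·221+162=383,  q_6=1·15+11=26
…
a_10=1:  p_10=1·139163+15055=154218,  q_10=1·9447+1022=10469
a_11=1:  p_11=1·154218+139163=293381,  q_11=1·10469+9447=19916
…
a_13=1:  p_13=1·740980+293381=1034361,  q_13=1·50301+19916=70217
a_14=2:  p_14=2·1034361+740980=2809702,  q_14=2·70217+50301=190735
a_15=1:  p_15=1·2809702+1034361=3844063,  q_15=1·190735+70217=260952
(x₁, y₁) = (3844063, 260952);  3844063² − 217·260952² = 1 ✓
n=2: (3844063,260952)∘(3844063,260952) = (3844063·3844063+217·260952·260952, 3844063·260952+260952·3844063) = (29553640695937,2006231855952)
n=3: (29553640695937,2006231855952)∘(3844063,260952) = (3844063·29553640695937+217·260952·2006231855952, 3844063·2006231855952+260952·29553640695937) = (227212113429087499999,15424163293772565000)
n=4: (227212113429087499999,15424163293772565000)∘(3844063,260952) = (3844063·227212113429087499999+217·260952·15424163293772565000, 3844063·15424163293772565000+260952·227212113429087499999) = (1746835356769087211376615937,118582910847096488831334048)

3844063 260952
29553640695937 2006231855952
227212113429087499999 15424163293772565000
1746835356769087211376615937 118582910847096488831334048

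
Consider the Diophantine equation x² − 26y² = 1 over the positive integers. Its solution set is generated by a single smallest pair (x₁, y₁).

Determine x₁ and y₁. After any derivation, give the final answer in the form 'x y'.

51 10

[5; 10] for √26; ℓ=1 ⇒ convergent index 1
k=0  a_k=5  p_k/q_k = 5/1
k=1  a_k=10  p_k/q_k = 51/10
→ (51, 10).  Check: 51²=2601, 26·10²=2600, difference 1.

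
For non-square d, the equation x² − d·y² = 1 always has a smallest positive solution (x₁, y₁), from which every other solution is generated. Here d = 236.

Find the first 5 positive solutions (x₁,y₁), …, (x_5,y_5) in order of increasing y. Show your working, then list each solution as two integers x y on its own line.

561799 36570
631236232801 41089978860
709255768702176199 46168618067101710
796918363201596536611201 51874966922918257173720
895415879055878209574570044999 58286609084610939305810342850

[15; 2,1,3,5,1,6,1,5,3,1,2,30] for √236; ℓ=12 ⇒ convergent index 11
i=0: a=15 ⇒ p=15, q=1
i=1: a=2 ⇒ p=31, q=2
i=2: a=1 ⇒ p=46, q=3
…
i=4: a=5 ⇒ p=891, q=58
i=5: a=1 ⇒ p=1060, q=69
i=6: a=6 ⇒ p=7251, q=472
i=7: a=1 ⇒ p=8311, q=541
i=8: a=5 ⇒ p=48806, q=3177
…
i=10: a=1 ⇒ p=203535, q=13249
i=11: a=2 ⇒ p=561799, q=36570
→ (561799, 36570).  Check: 561799²=315618116401, 236·36570²=315618116400, difference 1.
n=2: (561799,36570)∘(561799,36570) = (561799·561799+236·36570·36570, 561799·36570+36570·561799) = (631236232801,41089978860)
n=3: (631236232801,41089978860)∘(561799,36570) = (561799·631236232801+236·36570·41089978860, 561799·41089978860+36570·631236232801) = (709255768702176199,46168618067101710)
n=4: (709255768702176199,46168618067101710)∘(561799,36570) = (561799·709255768702176199+236·36570·46168618067101710, 561799·46168618067101710+36570·709255768702176199) = (796918363201596536611201,51874966922918257173720)
n=5: (796918363201596536611201,51874966922918257173720)∘(561799,36570) = (561799·796918363201596536611201+236·36570·51874966922918257173720, 561799·51874966922918257173720+36570·796918363201596536611201) = (895415879055878209574570044999,58286609084610939305810342850)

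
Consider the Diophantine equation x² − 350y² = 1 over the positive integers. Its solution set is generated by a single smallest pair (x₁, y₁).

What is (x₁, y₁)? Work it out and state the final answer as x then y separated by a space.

√350 = [18; 1,2,2,2,1,36, …], period ℓ=6 (even) → k=5
k=0  a_k=18  p_k/q_k = 18/1
k=1  a_k=1  p_k/q_k = 19/1
k=2  a_k=2  p_k/q_k = 56/3
…
k=4  a_k=2  p_k/q_k = 318/17
k=5  a_k=1  p_k/q_k = 449/24
→ (449, 24).  Check: 449²=201601, 350·24²=201600, difference 1.

449 24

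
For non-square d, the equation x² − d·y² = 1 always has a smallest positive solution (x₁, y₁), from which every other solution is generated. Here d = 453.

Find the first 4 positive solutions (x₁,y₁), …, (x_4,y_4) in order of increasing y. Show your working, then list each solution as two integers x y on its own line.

[21; 3,1,1,10,14,10,1,1,3,42] for √453; ℓ=10 ⇒ convergent index 9
a_0=21:  p_0=21·1+0=21,  q_0=21·0+1=1
a_1=3:  p_1=3·21+1=64,  q_1=3·1+0=3
…
a_3=1:  p_3=1·85+64=149,  q_3=1·4+3=7
…
a_5=14:  p_5=14·1575+149=22199,  q_5=14·74+7=1043
…
a_8=1:  p_8=1·245764+223565=469329,  q_8=1·11547+10504=22051
a_9=3:  p_9=3·469329+245764=1653751,  q_9=3·22051+11547=77700
(x₁, y₁) = (1653751, 77700);  1653751² − 453·77700² = 1 ✓
k=2:  x_2 = 1653751·1653751+453·77700·77700 = 5469784740001,  y_2 = 1653751·77700+77700·1653751 = 256992905400
k=3:  x_3 = 1653751·5469784740001+453·77700·256992905400 = 18091323967121133751,  y_3 = 1653751·256992905400+77700·5469784740001 = 850004548596233100
k=4:  x_4 = 1653751·18091323967121133751+453·77700·850004548596233100 = 59837090203895614338960001,  y_4 = 1653751·850004548596233100+77700·18091323967121133751 = 2811391744490881177810800

1653751 77700
5469784740001 256992905400
18091323967121133751 850004548596233100
59837090203895614338960001 2811391744490881177810800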